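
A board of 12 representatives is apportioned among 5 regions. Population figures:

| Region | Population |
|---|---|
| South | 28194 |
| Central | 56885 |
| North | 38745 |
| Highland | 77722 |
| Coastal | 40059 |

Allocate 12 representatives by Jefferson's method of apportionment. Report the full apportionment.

South=1, Central=3, North=2, Highland=4, Coastal=2

Standard divisor 241605/12 ≈ 20133.75; standard quotas: South 1.400, Central 2.825, North 1.924, Highland 3.860, Coastal 1.990.
Rounding down gives 1, 2, 1, 3, 1 = 8 seats, so the divisor must be adjusted.
With modified divisor 17300: modified quotas South 1.630, Central 3.288, North 2.240, Highland 4.493, Coastal 2.316.
Rounding down: South 1, Central 3, North 2, Highland 4, Coastal 2 (total 12).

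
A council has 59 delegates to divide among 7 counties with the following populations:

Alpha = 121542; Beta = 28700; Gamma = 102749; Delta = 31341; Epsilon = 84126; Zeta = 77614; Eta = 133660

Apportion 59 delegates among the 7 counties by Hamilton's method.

Alpha=12, Beta=3, Gamma=10, Delta=3, Epsilon=9, Zeta=8, Eta=14

The standard divisor is 579732/59 ≈ 9825.966.
Standard quotas: Alpha 12.3695, Beta 2.9208, Gamma 10.4569, Delta 3.1896, Epsilon 8.5616, Zeta 7.8989, Eta 13.6027.
Lower quotas: Alpha 12, Beta 2, Gamma 10, Delta 3, Epsilon 8, Zeta 7, Eta 13 (sum 55, leaving 4 seats).
Remainders in descending order: Beta 0.9208, Zeta 0.8989, Eta 0.6027, Epsilon 0.5616, Gamma 0.4569, Alpha 0.3695, Delta 0.1896.
Largest remainders: Beta, Zeta, Eta, Epsilon receive the extra seats.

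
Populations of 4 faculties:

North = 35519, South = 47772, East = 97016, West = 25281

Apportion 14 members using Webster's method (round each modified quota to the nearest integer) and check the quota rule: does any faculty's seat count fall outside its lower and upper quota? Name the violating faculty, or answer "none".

Standard quotas: North 2.419, South 3.253, East 6.607, West 1.722.
Webster allocation: North 2, South 3, East 7, West 2.
Every allocation lies between the lower and upper quota.

none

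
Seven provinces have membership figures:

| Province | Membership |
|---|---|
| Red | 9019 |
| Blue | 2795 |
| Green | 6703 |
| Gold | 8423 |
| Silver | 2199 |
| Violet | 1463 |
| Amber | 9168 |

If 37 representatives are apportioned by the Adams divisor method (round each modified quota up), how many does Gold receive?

8

Standard divisor 39770/37 ≈ 1074.865; standard quotas: Red 8.391, Blue 2.600, Green 6.236, Gold 7.836, Silver 2.046, Violet 1.361, Amber 8.529.
Rounding up gives 9, 3, 7, 8, 3, 2, 9 = 41 seats, so the divisor must be adjusted.
With modified divisor 1170: modified quotas Red 7.709, Blue 2.389, Green 5.729, Gold 7.199, Silver 1.879, Violet 1.250, Amber 7.836.
Rounding up: Red 8, Blue 3, Green 6, Gold 8, Silver 2, Violet 2, Amber 8 (total 37).
Gold receives 8.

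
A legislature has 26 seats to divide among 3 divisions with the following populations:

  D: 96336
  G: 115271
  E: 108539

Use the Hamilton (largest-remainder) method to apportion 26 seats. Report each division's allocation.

D: 8, G: 9, E: 9

Standard divisor: 320146 ÷ 26 ≈ 12313.308.
Standard quotas: D 7.8237, G 9.3615, E 8.8148.
Lower quotas: D 7, G 9, E 8 (sum 24, leaving 2 seats).
Remainders in descending order: D 0.8237, E 0.8148, G 0.3615.
Largest remainders: D, E receive the extra seats.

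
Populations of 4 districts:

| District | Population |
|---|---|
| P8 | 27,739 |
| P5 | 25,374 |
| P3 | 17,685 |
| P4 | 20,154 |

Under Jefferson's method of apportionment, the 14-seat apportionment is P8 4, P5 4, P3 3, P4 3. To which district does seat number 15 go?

Priority for the next seat is population ÷ (current seats + 1).
Priorities: P8 5547.800, P5 5074.800, P3 4421.250, P4 5038.500.
Highest priority: P8.

P8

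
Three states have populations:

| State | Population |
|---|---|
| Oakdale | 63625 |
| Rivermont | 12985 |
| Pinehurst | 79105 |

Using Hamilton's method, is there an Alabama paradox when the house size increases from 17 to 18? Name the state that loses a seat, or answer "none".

At 17 seats: Oakdale 7, Rivermont 1, Pinehurst 9.
At 18 seats: Oakdale 7, Rivermont 2, Pinehurst 9.
No state's allocation decreased.

none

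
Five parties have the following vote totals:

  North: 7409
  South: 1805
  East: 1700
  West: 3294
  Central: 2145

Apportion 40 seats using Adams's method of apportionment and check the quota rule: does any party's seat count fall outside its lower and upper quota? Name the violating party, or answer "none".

Standard quotas: North 18.123, South 4.415, East 4.158, West 8.057, Central 5.247.
Adams allocation: North 18, South 5, East 4, West 8, Central 5.
Every allocation lies between the lower and upper quota.

none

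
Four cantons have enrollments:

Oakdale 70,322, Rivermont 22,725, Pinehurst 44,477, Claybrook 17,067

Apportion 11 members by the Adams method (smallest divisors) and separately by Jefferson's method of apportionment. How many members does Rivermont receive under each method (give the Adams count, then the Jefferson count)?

2 and 1

Adams: Oakdale 5, Rivermont 2, Pinehurst 3, Claybrook 1.
Jefferson: Oakdale 6, Rivermont 1, Pinehurst 3, Claybrook 1.
Rivermont gets 2 under Adams and 1 under Jefferson.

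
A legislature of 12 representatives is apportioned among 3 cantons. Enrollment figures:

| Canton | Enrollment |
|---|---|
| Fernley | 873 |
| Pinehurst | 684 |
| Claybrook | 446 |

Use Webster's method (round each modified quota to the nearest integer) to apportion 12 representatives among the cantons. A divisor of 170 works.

With modified divisor 170: modified quotas Fernley 5.135, Pinehurst 4.024, Claybrook 2.624.
Rounding to the nearest integer: Fernley 5, Pinehurst 4, Claybrook 3 (total 12).

Fernley: 5; Pinehurst: 4; Claybrook: 3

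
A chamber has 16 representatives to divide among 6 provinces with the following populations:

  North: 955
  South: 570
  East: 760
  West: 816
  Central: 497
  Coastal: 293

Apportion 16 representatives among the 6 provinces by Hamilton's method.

North 4, South 2, East 3, West 4, Central 2, Coastal 1

Total 3891; standard divisor 3891/16 ≈ 243.188.
Standard quotas: North 3.927, South 2.344, East 3.125, West 3.355, Central 2.044, Coastal 1.205.
Lower quotas: North 3, South 2, East 3, West 3, Central 2, Coastal 1 (sum 14, leaving 2 seats).
Remainders in descending order: North 0.927, West 0.355, South 0.344, Coastal 0.205, East 0.125, Central 0.044.
Largest remainders: North, West receive the extra seats.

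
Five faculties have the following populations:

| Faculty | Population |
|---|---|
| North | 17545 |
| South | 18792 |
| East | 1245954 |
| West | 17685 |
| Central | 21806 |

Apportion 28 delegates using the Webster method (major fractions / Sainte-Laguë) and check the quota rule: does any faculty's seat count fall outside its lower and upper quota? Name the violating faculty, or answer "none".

East

Standard quotas: North 0.372, South 0.398, East 26.394, West 0.375, Central 0.462.
Webster allocation: North 0, South 0, East 28, West 0, Central 0.
East has quota 26.394 (lower 26, upper 27) but receives 28 — outside the quota interval.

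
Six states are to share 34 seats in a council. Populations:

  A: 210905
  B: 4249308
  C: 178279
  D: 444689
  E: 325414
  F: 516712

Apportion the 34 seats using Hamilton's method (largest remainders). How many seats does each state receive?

Standard divisor: 5925307 ÷ 34 ≈ 174273.735.
Standard quotas: A 1.2102, B 24.3830, C 1.0230, D 2.5517, E 1.8673, F 2.9649.
Lower quotas: A 1, B 24, C 1, D 2, E 1, F 2 (sum 31, leaving 3 seats).
Remainders in descending order: F 0.9649, E 0.8673, D 0.5517, B 0.3830, A 0.2102, C 0.0230.
Largest remainders: F, E, D receive the extra seats.

A 1, B 24, C 1, D 3, E 2, F 3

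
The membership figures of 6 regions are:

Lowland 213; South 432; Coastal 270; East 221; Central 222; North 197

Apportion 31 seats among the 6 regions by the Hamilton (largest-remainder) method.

The standard divisor is 1555/31 ≈ 50.161.
Standard quotas: Lowland 4.246, South 8.612, Coastal 5.383, East 4.406, Central 4.426, North 3.927.
Lower quotas: Lowland 4, South 8, Coastal 5, East 4, Central 4, North 3 (sum 28, leaving 3 seats).
Remainders in descending order: North 0.927, South 0.612, Central 0.426, East 0.406, Coastal 0.383, Lowland 0.246.
The surplus seats go to North, South, Central.

Lowland 4, South 9, Coastal 5, East 4, Central 5, North 4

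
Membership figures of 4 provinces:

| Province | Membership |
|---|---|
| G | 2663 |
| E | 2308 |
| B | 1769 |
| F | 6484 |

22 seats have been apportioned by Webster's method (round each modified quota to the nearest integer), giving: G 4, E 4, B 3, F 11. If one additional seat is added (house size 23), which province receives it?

G

Priority for the next seat is population ÷ (current seats + 0.5).
Priorities: G 591.778, E 512.889, B 505.429, F 563.826.
Highest priority: G.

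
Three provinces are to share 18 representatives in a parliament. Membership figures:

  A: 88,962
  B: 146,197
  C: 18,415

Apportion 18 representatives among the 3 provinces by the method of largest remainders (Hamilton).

A 6, B 11, C 1

The standard divisor is 253574/18 ≈ 14087.444.
Standard quotas: A 6.3150, B 10.3778, C 1.3072.
Lower quotas: A 6, B 10, C 1 (sum 17, leaving 1 seat).
Remainders in descending order: B 0.3778, A 0.3150, C 0.3072.
Largest remainder: B receives the extra seat.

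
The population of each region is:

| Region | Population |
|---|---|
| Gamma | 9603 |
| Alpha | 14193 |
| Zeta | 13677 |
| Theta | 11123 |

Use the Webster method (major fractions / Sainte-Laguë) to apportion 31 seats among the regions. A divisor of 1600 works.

With modified divisor 1600: modified quotas Gamma 6.002, Alpha 8.871, Zeta 8.548, Theta 6.952.
Rounding to the nearest integer: Gamma 6, Alpha 9, Zeta 9, Theta 7 (total 31).

Gamma 6, Alpha 9, Zeta 9, Theta 7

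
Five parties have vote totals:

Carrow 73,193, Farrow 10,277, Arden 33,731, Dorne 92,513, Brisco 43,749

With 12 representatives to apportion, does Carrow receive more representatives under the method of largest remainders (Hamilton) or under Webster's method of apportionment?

Webster

Hamilton: Carrow 3, Farrow 1, Arden 2, Dorne 4, Brisco 2.
Webster: Carrow 4, Farrow 0, Arden 2, Dorne 4, Brisco 2.
Carrow gets 3 under Hamilton and 4 under Webster.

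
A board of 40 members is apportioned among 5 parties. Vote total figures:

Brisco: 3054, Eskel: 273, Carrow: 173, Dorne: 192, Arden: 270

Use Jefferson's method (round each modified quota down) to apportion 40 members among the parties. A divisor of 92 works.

Brisco=33; Eskel=2; Carrow=1; Dorne=2; Arden=2

With modified divisor 92: modified quotas Brisco 33.196, Eskel 2.967, Carrow 1.880, Dorne 2.087, Arden 2.935.
Rounding down: Brisco 33, Eskel 2, Carrow 1, Dorne 2, Arden 2 (total 40).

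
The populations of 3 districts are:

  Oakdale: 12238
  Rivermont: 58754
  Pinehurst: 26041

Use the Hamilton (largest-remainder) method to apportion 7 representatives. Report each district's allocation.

Standard divisor: 97033 ÷ 7 ≈ 13861.857.
Standard quotas: Oakdale 0.8829, Rivermont 4.2385, Pinehurst 1.8786.
Lower quotas: Oakdale 0, Rivermont 4, Pinehurst 1 (sum 5, leaving 2 seats).
Remainders in descending order: Oakdale 0.8829, Pinehurst 0.8786, Rivermont 0.2385.
The surplus seats go to Oakdale, Pinehurst.

Oakdale 1; Rivermont 4; Pinehurst 2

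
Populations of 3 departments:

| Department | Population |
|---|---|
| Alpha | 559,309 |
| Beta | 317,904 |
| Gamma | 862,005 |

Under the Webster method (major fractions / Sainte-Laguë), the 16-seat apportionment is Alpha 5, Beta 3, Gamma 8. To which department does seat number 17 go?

Alpha

Priority for the next seat is population ÷ (current seats + 0.5).
Priorities: Alpha 101692.545, Beta 90829.714, Gamma 101412.353.
Highest priority: Alpha.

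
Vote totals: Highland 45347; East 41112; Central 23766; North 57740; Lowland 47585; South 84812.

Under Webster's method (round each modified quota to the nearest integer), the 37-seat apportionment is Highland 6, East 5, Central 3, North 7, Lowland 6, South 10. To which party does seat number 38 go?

South

Priority for the next seat is population ÷ (current seats + 0.5).
Priorities: Highland 6976.462, East 7474.909, Central 6790.286, North 7698.667, Lowland 7320.769, South 8077.333.
Highest priority: South.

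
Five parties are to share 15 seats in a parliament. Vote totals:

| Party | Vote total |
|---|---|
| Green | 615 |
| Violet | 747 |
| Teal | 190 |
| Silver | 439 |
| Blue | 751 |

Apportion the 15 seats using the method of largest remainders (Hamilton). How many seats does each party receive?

Green: 3, Violet: 4, Teal: 1, Silver: 3, Blue: 4

Standard divisor: 2742 ÷ 15 ≈ 182.8.
Standard quotas: Green 3.364, Violet 4.086, Teal 1.039, Silver 2.402, Blue 4.108.
Lower quotas: Green 3, Violet 4, Teal 1, Silver 2, Blue 4 (sum 14, leaving 1 seat).
Remainders in descending order: Silver 0.402, Green 0.364, Blue 0.108, Violet 0.086, Teal 0.039.
The surplus seat goes to Silver.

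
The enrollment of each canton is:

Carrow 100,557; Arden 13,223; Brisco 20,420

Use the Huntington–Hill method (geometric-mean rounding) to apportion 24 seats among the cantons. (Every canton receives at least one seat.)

With divisor 5593: modified quotas Carrow 17.979, Arden 2.364, Brisco 3.651.
Geometric-mean thresholds: Carrow √(17·18)=17.493, Arden √(2·3)=2.449, Brisco √(3·4)=3.464.
Each quota rounded against its threshold gives Carrow 18, Arden 2, Brisco 4 (total 24).

Carrow=18; Arden=2; Brisco=4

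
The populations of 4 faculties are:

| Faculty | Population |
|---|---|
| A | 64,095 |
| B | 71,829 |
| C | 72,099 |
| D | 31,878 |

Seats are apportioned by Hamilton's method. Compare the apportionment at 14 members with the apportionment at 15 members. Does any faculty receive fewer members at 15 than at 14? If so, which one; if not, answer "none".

At 14 seats: A 4, B 4, C 4, D 2.
At 15 seats: A 4, B 4, C 5, D 2.
No faculty's allocation decreased.

none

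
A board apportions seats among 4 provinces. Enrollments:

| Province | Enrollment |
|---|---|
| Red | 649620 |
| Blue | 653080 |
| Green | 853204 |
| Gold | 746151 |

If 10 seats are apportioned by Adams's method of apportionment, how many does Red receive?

Standard divisor 2902055/10 ≈ 290205.5; standard quotas: Red 2.238, Blue 2.250, Green 2.940, Gold 2.571.
Rounding up gives 3, 3, 3, 3 = 12 seats, so the divisor must be adjusted.
With modified divisor 349800: modified quotas Red 1.857, Blue 1.867, Green 2.439, Gold 2.133.
Rounding up: Red 2, Blue 2, Green 3, Gold 3 (total 10).
Red receives 2.

2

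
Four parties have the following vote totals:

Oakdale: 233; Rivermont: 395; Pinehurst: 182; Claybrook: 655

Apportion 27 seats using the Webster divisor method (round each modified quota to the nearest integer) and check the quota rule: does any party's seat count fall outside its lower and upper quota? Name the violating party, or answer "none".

none

Standard quotas: Oakdale 4.294, Rivermont 7.280, Pinehurst 3.354, Claybrook 12.072.
Webster allocation: Oakdale 4, Rivermont 8, Pinehurst 3, Claybrook 12.
Every allocation lies between the lower and upper quota.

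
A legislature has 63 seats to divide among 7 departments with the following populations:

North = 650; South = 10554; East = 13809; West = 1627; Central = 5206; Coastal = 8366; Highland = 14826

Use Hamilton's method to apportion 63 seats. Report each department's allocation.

North 1, South 12, East 16, West 2, Central 6, Coastal 9, Highland 17

The standard divisor is 55038/63 ≈ 873.619.
Standard quotas: North 0.7440, South 12.0808, East 15.8067, West 1.8624, Central 5.9591, Coastal 9.5763, Highland 16.9708.
Lower quotas: North 0, South 12, East 15, West 1, Central 5, Coastal 9, Highland 16 (sum 58, leaving 5 seats).
Remainders in descending order: Highland 0.9708, Central 0.9591, West 0.8624, East 0.8067, North 0.7440, Coastal 0.5763, South 0.0808.
The surplus seats go to Highland, Central, West, East, North.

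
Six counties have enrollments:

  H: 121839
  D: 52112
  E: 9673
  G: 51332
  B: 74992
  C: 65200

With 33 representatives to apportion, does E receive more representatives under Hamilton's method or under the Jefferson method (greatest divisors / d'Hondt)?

Hamilton

Hamilton: H 11, D 4, E 1, G 4, B 7, C 6.
Jefferson: H 11, D 5, E 0, G 4, B 7, C 6.
E gets 1 under Hamilton and 0 under Jefferson.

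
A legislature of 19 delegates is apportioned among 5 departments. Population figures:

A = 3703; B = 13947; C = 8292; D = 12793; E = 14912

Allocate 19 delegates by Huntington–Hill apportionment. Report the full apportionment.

A 1, B 5, C 3, D 5, E 5

With divisor 2792: modified quotas A 1.326, B 4.995, C 2.970, D 4.582, E 5.341.
Geometric-mean thresholds: A √(1·2)=1.414, B √(4·5)=4.472, C √(2·3)=2.449, D √(4·5)=4.472, E √(5·6)=5.477.
Each quota rounded against its threshold gives A 1, B 5, C 3, D 5, E 5 (total 19).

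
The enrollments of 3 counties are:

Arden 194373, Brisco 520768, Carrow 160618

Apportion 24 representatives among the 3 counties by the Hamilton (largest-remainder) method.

Arden 5, Brisco 14, Carrow 5

The standard divisor is 875759/24 ≈ 36489.958.
Standard quotas: Arden 5.3268, Brisco 14.2715, Carrow 4.4017.
Lower quotas: Arden 5, Brisco 14, Carrow 4 (sum 23, leaving 1 seat).
Remainders in descending order: Carrow 0.4017, Arden 0.3268, Brisco 0.2715.
Largest remainder: Carrow receives the extra seat.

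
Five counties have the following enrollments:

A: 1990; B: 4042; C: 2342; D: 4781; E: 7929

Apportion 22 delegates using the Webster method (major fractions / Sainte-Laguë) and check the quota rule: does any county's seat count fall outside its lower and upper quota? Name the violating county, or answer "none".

Standard quotas: A 2.076, B 4.218, C 2.444, D 4.989, E 8.273.
Webster allocation: A 2, B 4, C 3, D 5, E 8.
Every allocation lies between the lower and upper quota.

none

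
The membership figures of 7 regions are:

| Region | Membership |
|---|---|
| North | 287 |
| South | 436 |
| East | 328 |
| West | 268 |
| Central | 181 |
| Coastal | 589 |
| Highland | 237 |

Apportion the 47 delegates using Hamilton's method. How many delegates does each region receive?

Total 2326; standard divisor 2326/47 ≈ 49.489.
Standard quotas: North 5.799, South 8.810, East 6.628, West 5.415, Central 3.657, Coastal 11.902, Highland 4.789.
Lower quotas: North 5, South 8, East 6, West 5, Central 3, Coastal 11, Highland 4 (sum 42, leaving 5 seats).
Remainders in descending order: Coastal 0.902, South 0.810, North 0.799, Highland 0.789, Central 0.657, East 0.628, West 0.415.
The surplus seats go to Coastal, South, North, Highland, Central.

North 6, South 9, East 6, West 5, Central 4, Coastal 12, Highland 5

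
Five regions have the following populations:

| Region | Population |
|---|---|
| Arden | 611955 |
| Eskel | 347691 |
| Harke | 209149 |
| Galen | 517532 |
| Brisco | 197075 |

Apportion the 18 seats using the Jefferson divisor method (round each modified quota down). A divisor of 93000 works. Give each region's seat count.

Arden: 6; Eskel: 3; Harke: 2; Galen: 5; Brisco: 2

With modified divisor 93000: modified quotas Arden 6.580, Eskel 3.739, Harke 2.249, Galen 5.565, Brisco 2.119.
Rounding down: Arden 6, Eskel 3, Harke 2, Galen 5, Brisco 2 (total 18).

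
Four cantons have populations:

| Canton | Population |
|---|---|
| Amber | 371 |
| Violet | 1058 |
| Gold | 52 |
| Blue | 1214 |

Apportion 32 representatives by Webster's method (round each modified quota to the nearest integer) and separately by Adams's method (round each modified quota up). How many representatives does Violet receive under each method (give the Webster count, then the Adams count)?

Webster: Amber 4, Violet 13, Gold 1, Blue 14.
Adams: Amber 5, Violet 12, Gold 1, Blue 14.
Violet gets 13 under Webster and 12 under Adams.

13 and 12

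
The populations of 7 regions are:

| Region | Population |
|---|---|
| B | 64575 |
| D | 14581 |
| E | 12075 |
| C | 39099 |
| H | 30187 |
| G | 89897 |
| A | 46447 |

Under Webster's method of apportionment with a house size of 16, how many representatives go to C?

Standard divisor 296861/16 ≈ 18553.812; standard quotas: B 3.480, D 0.786, E 0.651, C 2.107, H 1.627, G 4.845, A 2.503.
Rounding to the nearest integer gives 3, 1, 1, 2, 2, 5, 3 = 17 seats, so the divisor must be adjusted.
With modified divisor 19300: modified quotas B 3.346, D 0.755, E 0.626, C 2.026, H 1.564, G 4.658, A 2.407.
Rounding to the nearest integer: B 3, D 1, E 1, C 2, H 2, G 5, A 2 (total 16).
C receives 2.

2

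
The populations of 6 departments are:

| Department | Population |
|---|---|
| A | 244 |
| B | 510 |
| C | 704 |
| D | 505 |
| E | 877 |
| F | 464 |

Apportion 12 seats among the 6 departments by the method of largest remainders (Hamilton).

Total 3304; standard divisor 3304/12 ≈ 275.333.
Standard quotas: A 0.886, B 1.852, C 2.557, D 1.834, E 3.185, F 1.685.
Lower quotas: A 0, B 1, C 2, D 1, E 3, F 1 (sum 8, leaving 4 seats).
Remainders in descending order: A 0.886, B 0.852, D 0.834, F 0.685, C 0.557, E 0.185.
Largest remainders: A, B, D, F receive the extra seats.

A: 1, B: 2, C: 2, D: 2, E: 3, F: 2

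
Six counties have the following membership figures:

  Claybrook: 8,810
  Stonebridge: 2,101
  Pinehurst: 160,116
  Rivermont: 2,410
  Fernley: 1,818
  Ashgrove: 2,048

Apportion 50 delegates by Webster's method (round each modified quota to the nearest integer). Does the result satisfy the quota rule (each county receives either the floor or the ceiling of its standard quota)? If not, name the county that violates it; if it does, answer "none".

Standard quotas: Claybrook 2.484, Stonebridge 0.592, Pinehurst 45.153, Rivermont 0.680, Fernley 0.513, Ashgrove 0.578.
Webster allocation: Claybrook 2, Stonebridge 1, Pinehurst 44, Rivermont 1, Fernley 1, Ashgrove 1.
Pinehurst has quota 45.153 (lower 45, upper 46) but receives 44 — outside the quota interval.

Pinehurst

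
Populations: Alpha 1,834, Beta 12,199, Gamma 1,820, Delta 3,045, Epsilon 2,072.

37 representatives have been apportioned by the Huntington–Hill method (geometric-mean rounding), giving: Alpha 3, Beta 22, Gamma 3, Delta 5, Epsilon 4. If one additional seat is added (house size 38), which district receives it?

Delta

Priority for the next seat is population ÷ (√(s·(s+1))).
Priorities: Alpha 529.430, Beta 542.312, Gamma 525.389, Delta 555.938, Epsilon 463.313.
Highest priority: Delta.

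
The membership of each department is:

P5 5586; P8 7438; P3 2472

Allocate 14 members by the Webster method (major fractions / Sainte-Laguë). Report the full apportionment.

P5 5, P8 7, P3 2

Standard divisor 15496/14 ≈ 1106.857; standard quotas: P5 5.047, P8 6.720, P3 2.233.
Rounding to the nearest integer gives P5 5, P8 7, P3 2 — total 14, matching the house size, so no adjustment is needed.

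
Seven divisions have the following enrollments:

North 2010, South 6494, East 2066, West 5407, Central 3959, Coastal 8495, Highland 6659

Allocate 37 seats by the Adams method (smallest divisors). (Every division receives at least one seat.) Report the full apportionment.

North=2, South=7, East=2, West=6, Central=4, Coastal=9, Highland=7

Standard divisor 35090/37 ≈ 948.378; standard quotas: North 2.119, South 6.847, East 2.178, West 5.701, Central 4.174, Coastal 8.957, Highland 7.021.
Rounding up gives 3, 7, 3, 6, 5, 9, 8 = 41 seats, so the divisor must be adjusted.
With modified divisor 1050: modified quotas North 1.914, South 6.185, East 1.968, West 5.150, Central 3.770, Coastal 8.090, Highland 6.342.
Rounding up: North 2, South 7, East 2, West 6, Central 4, Coastal 9, Highland 7 (total 37).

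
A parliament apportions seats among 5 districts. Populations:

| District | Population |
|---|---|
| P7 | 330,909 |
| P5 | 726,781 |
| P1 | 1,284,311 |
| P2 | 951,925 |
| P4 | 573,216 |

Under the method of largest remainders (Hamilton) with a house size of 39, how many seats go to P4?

Standard divisor: 3867142 ÷ 39 ≈ 99157.487.
Standard quotas: P7 3.3372, P5 7.3296, P1 12.9522, P2 9.6001, P4 5.7809.
Lower quotas: P7 3, P5 7, P1 12, P2 9, P4 5 (sum 36, leaving 3 seats).
Remainders in descending order: P1 0.9522, P4 0.7809, P2 0.6001, P7 0.3372, P5 0.3296.
Largest remainders: P1, P4, P2 receive the extra seats.
P4 receives 6.

6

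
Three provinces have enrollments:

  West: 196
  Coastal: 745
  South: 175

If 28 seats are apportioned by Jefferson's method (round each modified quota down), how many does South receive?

Standard divisor 1116/28 ≈ 39.857; standard quotas: West 4.918, Coastal 18.692, South 4.391.
Rounding down gives 4, 18, 4 = 26 seats, so the divisor must be adjusted.
With modified divisor 38: modified quotas West 5.158, Coastal 19.605, South 4.605.
Rounding down: West 5, Coastal 19, South 4 (total 28).
South receives 4.

4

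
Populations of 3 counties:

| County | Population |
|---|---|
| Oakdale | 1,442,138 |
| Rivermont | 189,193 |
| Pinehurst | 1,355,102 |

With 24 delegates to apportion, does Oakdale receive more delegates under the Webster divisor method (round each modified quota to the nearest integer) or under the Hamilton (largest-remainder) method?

Webster: Oakdale 11, Rivermont 2, Pinehurst 11.
Hamilton: Oakdale 12, Rivermont 1, Pinehurst 11.
Oakdale gets 11 under Webster and 12 under Hamilton.

Hamilton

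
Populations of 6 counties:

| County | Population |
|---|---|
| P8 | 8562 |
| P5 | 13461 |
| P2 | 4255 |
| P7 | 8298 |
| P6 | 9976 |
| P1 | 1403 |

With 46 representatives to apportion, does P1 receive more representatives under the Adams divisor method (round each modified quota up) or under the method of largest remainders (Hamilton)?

Adams

Adams: P8 9, P5 13, P2 4, P7 8, P6 10, P1 2.
Hamilton: P8 9, P5 14, P2 4, P7 8, P6 10, P1 1.
P1 gets 2 under Adams and 1 under Hamilton.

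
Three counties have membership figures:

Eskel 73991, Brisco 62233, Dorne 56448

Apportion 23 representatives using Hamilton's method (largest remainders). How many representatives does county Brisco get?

7

Standard divisor: 192672 ÷ 23 ≈ 8377.043.
Standard quotas: Eskel 8.8326, Brisco 7.4290, Dorne 6.7384.
Lower quotas: Eskel 8, Brisco 7, Dorne 6 (sum 21, leaving 2 seats).
Remainders in descending order: Eskel 0.8326, Dorne 0.7384, Brisco 0.4290.
The surplus seats go to Eskel, Dorne.
Brisco receives 7.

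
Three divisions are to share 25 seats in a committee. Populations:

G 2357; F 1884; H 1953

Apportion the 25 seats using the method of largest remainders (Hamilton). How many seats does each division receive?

Total 6194; standard divisor 6194/25 ≈ 247.76.
Standard quotas: G 9.513, F 7.604, H 7.883.
Lower quotas: G 9, F 7, H 7 (sum 23, leaving 2 seats).
Remainders in descending order: H 0.883, F 0.604, G 0.513.
Largest remainders: H, F receive the extra seats.

G=9; F=8; H=8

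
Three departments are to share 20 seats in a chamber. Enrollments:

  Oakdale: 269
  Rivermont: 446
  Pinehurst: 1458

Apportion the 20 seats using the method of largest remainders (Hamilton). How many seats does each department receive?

Standard divisor: 2173 ÷ 20 ≈ 108.65.
Standard quotas: Oakdale 2.476, Rivermont 4.105, Pinehurst 13.419.
Lower quotas: Oakdale 2, Rivermont 4, Pinehurst 13 (sum 19, leaving 1 seat).
Remainders in descending order: Oakdale 0.476, Pinehurst 0.419, Rivermont 0.105.
The surplus seat goes to Oakdale.

Oakdale 3, Rivermont 4, Pinehurst 13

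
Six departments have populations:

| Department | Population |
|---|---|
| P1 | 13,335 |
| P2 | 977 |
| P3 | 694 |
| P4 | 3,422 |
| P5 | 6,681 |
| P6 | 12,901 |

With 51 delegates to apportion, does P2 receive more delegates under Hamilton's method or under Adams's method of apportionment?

Adams

Hamilton: P1 18, P2 1, P3 1, P4 5, P5 9, P6 17.
Adams: P1 17, P2 2, P3 1, P4 5, P5 9, P6 17.
P2 gets 1 under Hamilton and 2 under Adams.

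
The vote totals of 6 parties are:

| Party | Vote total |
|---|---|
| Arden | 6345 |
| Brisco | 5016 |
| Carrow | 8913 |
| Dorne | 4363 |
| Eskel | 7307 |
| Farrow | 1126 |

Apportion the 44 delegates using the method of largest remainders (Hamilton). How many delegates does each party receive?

Arden 8, Brisco 7, Carrow 12, Dorne 6, Eskel 10, Farrow 1

Total 33070; standard divisor 33070/44 ≈ 751.591.
Standard quotas: Arden 8.4421, Brisco 6.6738, Carrow 11.8588, Dorne 5.8050, Eskel 9.7220, Farrow 1.4982.
Lower quotas: Arden 8, Brisco 6, Carrow 11, Dorne 5, Eskel 9, Farrow 1 (sum 40, leaving 4 seats).
Remainders in descending order: Carrow 0.8588, Dorne 0.8050, Eskel 0.7220, Brisco 0.6738, Farrow 0.4982, Arden 0.4421.
Largest remainders: Carrow, Dorne, Eskel, Brisco receive the extra seats.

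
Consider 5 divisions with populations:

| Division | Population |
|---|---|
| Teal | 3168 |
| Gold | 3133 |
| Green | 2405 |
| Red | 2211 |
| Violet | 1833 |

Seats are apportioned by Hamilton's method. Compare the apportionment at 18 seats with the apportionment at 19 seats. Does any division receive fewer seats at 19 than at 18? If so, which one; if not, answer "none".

At 18 seats: Teal 5, Gold 4, Green 3, Red 3, Violet 3.
At 19 seats: Teal 5, Gold 5, Green 3, Red 3, Violet 3.
No division's allocation decreased.

none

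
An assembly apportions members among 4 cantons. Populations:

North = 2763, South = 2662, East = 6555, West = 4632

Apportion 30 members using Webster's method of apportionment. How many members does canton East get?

Standard divisor 16612/30 ≈ 553.733; standard quotas: North 4.990, South 4.807, East 11.838, West 8.365.
Rounding to the nearest integer gives North 5, South 5, East 12, West 8 — total 30, matching the house size, so no adjustment is needed.
East receives 12.

12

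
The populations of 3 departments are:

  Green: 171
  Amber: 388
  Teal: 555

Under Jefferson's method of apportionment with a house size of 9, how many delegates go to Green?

Standard divisor 1114/9 ≈ 123.778; standard quotas: Green 1.382, Amber 3.135, Teal 4.484.
Rounding down gives 1, 3, 4 = 8 seats, so the divisor must be adjusted.
With modified divisor 100: modified quotas Green 1.710, Amber 3.880, Teal 5.550.
Rounding down: Green 1, Amber 3, Teal 5 (total 9).
Green receives 1.

1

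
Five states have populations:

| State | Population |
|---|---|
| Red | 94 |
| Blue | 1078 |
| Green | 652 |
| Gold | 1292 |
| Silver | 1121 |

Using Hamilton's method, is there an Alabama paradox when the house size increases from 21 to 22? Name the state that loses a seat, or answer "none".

Red

At 21 seats: Red 1, Blue 5, Green 3, Gold 6, Silver 6.
At 22 seats: Red 0, Blue 6, Green 3, Gold 7, Silver 6.
Red drops from 1 to 0.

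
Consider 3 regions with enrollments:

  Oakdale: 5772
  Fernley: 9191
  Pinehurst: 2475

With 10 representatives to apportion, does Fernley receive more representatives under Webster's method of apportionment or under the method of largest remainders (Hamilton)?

Webster: Oakdale 3, Fernley 6, Pinehurst 1.
Hamilton: Oakdale 3, Fernley 5, Pinehurst 2.
Fernley gets 6 under Webster and 5 under Hamilton.

Webster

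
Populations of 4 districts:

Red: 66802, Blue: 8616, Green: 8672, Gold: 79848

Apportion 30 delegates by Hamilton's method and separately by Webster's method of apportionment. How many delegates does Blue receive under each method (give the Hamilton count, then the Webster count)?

1 and 2

Hamilton: Red 12, Blue 1, Green 2, Gold 15.
Webster: Red 12, Blue 2, Green 2, Gold 14.
Blue gets 1 under Hamilton and 2 under Webster.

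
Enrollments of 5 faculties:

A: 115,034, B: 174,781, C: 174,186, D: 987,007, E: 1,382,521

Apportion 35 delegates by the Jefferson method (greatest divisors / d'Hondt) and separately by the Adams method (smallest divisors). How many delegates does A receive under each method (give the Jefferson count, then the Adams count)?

Jefferson: A 1, B 2, C 2, D 12, E 18.
Adams: A 2, B 3, C 2, D 12, E 16.
A gets 1 under Jefferson and 2 under Adams.

1 and 2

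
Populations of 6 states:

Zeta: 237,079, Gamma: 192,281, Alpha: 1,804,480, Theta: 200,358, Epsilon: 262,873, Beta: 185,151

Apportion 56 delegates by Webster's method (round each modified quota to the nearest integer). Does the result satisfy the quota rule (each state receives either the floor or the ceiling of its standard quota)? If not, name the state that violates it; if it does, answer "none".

Standard quotas: Zeta 4.606, Gamma 3.736, Alpha 35.060, Theta 3.893, Epsilon 5.107, Beta 3.597.
Webster allocation: Zeta 5, Gamma 4, Alpha 34, Theta 4, Epsilon 5, Beta 4.
Alpha has quota 35.060 (lower 35, upper 36) but receives 34 — outside the quota interval.

Alpha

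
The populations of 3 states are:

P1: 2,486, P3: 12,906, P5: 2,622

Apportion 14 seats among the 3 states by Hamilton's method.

Standard divisor: 18014 ÷ 14 ≈ 1286.714.
Standard quotas: P1 1.9321, P3 10.0302, P5 2.0377.
Lower quotas: P1 1, P3 10, P5 2 (sum 13, leaving 1 seat).
Remainders in descending order: P1 0.9321, P5 0.0377, P3 0.0302.
The surplus seat goes to P1.

P1=2; P3=10; P5=2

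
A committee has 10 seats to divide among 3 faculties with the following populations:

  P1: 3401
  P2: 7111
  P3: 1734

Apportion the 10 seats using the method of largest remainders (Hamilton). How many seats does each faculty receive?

P1: 3, P2: 6, P3: 1

Standard divisor: 12246 ÷ 10 ≈ 1224.6.
Standard quotas: P1 2.7772, P2 5.8068, P3 1.4160.
Lower quotas: P1 2, P2 5, P3 1 (sum 8, leaving 2 seats).
Remainders in descending order: P2 0.8068, P1 0.7772, P3 0.4160.
Largest remainders: P2, P1 receive the extra seats.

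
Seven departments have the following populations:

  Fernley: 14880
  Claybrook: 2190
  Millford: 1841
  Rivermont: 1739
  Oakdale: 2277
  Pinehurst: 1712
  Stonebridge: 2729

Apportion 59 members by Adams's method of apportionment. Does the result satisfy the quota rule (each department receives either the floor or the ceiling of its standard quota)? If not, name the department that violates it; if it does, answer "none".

Standard quotas: Fernley 32.078, Claybrook 4.721, Millford 3.969, Rivermont 3.749, Oakdale 4.909, Pinehurst 3.691, Stonebridge 5.883.
Adams allocation: Fernley 31, Claybrook 5, Millford 4, Rivermont 4, Oakdale 5, Pinehurst 4, Stonebridge 6.
Fernley has quota 32.078 (lower 32, upper 33) but receives 31 — outside the quota interval.

Fernley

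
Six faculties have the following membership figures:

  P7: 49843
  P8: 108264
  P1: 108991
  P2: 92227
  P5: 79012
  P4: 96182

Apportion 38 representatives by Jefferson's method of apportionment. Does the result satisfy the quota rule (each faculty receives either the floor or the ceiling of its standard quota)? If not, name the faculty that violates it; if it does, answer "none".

Standard quotas: P7 3.543, P8 7.697, P1 7.748, P2 6.557, P5 5.617, P4 6.838.
Jefferson allocation: P7 3, P8 8, P1 8, P2 7, P5 5, P4 7.
Every allocation lies between the lower and upper quota.

none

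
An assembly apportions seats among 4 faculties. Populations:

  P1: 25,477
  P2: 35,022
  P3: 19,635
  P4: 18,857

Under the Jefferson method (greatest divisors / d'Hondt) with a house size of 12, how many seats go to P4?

Standard divisor 98991/12 ≈ 8249.25; standard quotas: P1 3.088, P2 4.245, P3 2.380, P4 2.286.
Rounding down gives 3, 4, 2, 2 = 11 seats, so the divisor must be adjusted.
With modified divisor 6800: modified quotas P1 3.747, P2 5.150, P3 2.888, P4 2.773.
Rounding down: P1 3, P2 5, P3 2, P4 2 (total 12).
P4 receives 2.

2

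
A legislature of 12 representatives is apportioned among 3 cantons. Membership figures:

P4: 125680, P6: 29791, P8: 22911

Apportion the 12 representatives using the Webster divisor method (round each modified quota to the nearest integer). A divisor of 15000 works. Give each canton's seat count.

With modified divisor 15000: modified quotas P4 8.379, P6 1.986, P8 1.527.
Rounding to the nearest integer: P4 8, P6 2, P8 2 (total 12).

P4 8; P6 2; P8 2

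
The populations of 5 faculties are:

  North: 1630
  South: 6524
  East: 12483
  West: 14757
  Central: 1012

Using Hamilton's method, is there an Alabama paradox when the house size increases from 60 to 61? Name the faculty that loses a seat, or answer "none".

Central

At 60 seats: North 3, South 11, East 20, West 24, Central 2.
At 61 seats: North 3, South 11, East 21, West 25, Central 1.
Central drops from 2 to 1.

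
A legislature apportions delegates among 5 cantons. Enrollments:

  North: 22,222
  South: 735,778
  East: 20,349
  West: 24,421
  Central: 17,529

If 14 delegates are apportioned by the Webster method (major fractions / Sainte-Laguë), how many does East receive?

Standard divisor 820299/14 ≈ 58592.786; standard quotas: North 0.379, South 12.557, East 0.347, West 0.417, Central 0.299.
Rounding to the nearest integer gives 0, 13, 0, 0, 0 = 13 seats, so the divisor must be adjusted.
With modified divisor 52600: modified quotas North 0.422, South 13.988, East 0.387, West 0.464, Central 0.333.
Rounding to the nearest integer: North 0, South 14, East 0, West 0, Central 0 (total 14).
East receives 0.

0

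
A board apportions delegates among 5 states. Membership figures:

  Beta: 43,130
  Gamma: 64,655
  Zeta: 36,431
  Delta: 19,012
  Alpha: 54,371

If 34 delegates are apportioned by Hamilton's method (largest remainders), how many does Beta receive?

The standard divisor is 217599/34 ≈ 6399.971.
Standard quotas: Beta 6.7391, Gamma 10.1024, Zeta 5.6924, Delta 2.9706, Alpha 8.4955.
Lower quotas: Beta 6, Gamma 10, Zeta 5, Delta 2, Alpha 8 (sum 31, leaving 3 seats).
Remainders in descending order: Delta 0.9706, Beta 0.7391, Zeta 0.6924, Alpha 0.4955, Gamma 0.1024.
Largest remainders: Delta, Beta, Zeta receive the extra seats.
Beta receives 7.

7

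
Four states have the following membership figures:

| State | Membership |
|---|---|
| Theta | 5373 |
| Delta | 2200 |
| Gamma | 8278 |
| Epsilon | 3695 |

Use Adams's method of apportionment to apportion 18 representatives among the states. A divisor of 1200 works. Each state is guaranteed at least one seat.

With modified divisor 1200: modified quotas Theta 4.478, Delta 1.833, Gamma 6.898, Epsilon 3.079.
Rounding up: Theta 5, Delta 2, Gamma 7, Epsilon 4 (total 18).

Theta 5; Delta 2; Gamma 7; Epsilon 4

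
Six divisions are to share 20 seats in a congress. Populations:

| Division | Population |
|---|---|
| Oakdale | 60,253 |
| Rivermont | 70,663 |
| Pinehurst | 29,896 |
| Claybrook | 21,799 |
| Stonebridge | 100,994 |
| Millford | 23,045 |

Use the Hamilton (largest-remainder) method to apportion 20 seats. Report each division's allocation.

The standard divisor is 306650/20 ≈ 15332.5.
Standard quotas: Oakdale 3.9298, Rivermont 4.6087, Pinehurst 1.9498, Claybrook 1.4218, Stonebridge 6.5869, Millford 1.5030.
Lower quotas: Oakdale 3, Rivermont 4, Pinehurst 1, Claybrook 1, Stonebridge 6, Millford 1 (sum 16, leaving 4 seats).
Remainders in descending order: Pinehurst 0.9498, Oakdale 0.9298, Rivermont 0.6087, Stonebridge 0.5869, Millford 0.5030, Claybrook 0.4218.
The surplus seats go to Pinehurst, Oakdale, Rivermont, Stonebridge.

Oakdale 4; Rivermont 5; Pinehurst 2; Claybrook 1; Stonebridge 7; Millford 1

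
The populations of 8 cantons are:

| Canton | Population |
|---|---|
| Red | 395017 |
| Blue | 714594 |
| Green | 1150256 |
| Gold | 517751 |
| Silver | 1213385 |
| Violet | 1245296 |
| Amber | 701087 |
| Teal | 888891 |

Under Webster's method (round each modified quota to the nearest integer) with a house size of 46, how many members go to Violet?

8

Standard divisor 6826277/46 ≈ 148397.326; standard quotas: Red 2.662, Blue 4.815, Green 7.751, Gold 3.489, Silver 8.177, Violet 8.392, Amber 4.724, Teal 5.990.
Rounding to the nearest integer gives Red 3, Blue 5, Green 8, Gold 3, Silver 8, Violet 8, Amber 5, Teal 6 — total 46, matching the house size, so no adjustment is needed.
Violet receives 8.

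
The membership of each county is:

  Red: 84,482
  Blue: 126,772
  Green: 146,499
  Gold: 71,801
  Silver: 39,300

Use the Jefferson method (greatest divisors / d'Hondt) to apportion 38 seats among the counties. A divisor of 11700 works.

Red: 7, Blue: 10, Green: 12, Gold: 6, Silver: 3

With modified divisor 11700: modified quotas Red 7.221, Blue 10.835, Green 12.521, Gold 6.137, Silver 3.359.
Rounding down: Red 7, Blue 10, Green 12, Gold 6, Silver 3 (total 38).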